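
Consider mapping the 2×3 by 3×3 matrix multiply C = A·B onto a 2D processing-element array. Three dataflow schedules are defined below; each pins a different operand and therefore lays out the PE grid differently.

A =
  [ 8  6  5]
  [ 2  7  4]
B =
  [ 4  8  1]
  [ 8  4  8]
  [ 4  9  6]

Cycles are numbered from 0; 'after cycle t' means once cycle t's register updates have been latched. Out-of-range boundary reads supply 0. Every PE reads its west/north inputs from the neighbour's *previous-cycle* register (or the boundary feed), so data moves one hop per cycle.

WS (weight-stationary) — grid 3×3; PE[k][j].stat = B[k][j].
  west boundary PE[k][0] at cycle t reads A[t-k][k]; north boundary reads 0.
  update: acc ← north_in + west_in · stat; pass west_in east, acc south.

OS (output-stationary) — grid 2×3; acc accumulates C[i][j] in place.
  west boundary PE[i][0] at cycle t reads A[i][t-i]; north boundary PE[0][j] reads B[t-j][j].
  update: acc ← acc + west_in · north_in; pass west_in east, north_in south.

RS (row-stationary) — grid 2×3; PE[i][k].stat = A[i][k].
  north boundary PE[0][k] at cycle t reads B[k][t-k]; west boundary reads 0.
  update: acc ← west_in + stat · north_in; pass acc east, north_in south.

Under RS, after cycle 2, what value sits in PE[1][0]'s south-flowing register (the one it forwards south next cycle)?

register = 8

RS 2×3: PE[1][0] cycle-by-cycle (with neighbour feeds):
  t=0 PE[0][0]: acc=32 h=32 v=4
  t=0 PE[1][0]: acc=0 h=0 v=0
  t=1 PE[0][0]: acc=64 h=64 v=8
  t=1 PE[1][0]: acc=8 h=8 v=4
  t=2 PE[0][0]: acc=8 h=8 v=1
  t=2 PE[1][0]: acc=16 h=16 v=8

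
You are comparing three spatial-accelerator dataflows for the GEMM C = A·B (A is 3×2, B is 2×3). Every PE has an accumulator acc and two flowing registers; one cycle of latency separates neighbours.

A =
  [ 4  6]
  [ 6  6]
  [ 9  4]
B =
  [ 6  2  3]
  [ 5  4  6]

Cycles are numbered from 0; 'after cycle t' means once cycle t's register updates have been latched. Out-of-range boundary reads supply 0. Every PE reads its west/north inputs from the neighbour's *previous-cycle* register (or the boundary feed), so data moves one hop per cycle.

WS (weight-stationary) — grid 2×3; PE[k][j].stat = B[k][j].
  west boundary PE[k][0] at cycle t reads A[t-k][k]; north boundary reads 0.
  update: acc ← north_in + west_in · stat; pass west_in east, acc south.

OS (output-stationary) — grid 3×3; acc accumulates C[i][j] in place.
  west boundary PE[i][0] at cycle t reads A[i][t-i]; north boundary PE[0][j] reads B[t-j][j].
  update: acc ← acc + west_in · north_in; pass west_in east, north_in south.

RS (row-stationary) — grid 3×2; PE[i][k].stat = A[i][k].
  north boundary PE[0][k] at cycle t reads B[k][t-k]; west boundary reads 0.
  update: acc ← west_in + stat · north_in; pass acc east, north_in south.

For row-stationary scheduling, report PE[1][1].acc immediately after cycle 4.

Tracing RS — 3×2 array, target PE[1][1]:
  cycle 0: PE[0][1] → acc 0, east 0, south 0
  cycle 0: PE[1][0] → acc 0, east 0, south 0
  cycle 0: PE[1][1] → acc 0, east 0, south 0
  cycle 1: PE[0][1] → acc 54, east 54, south 5
  cycle 1: PE[1][0] → acc 36, east 36, south 6
  cycle 1: PE[1][1] → acc 0, east 0, south 0
  cycle 2: PE[0][1] → acc 32, east 32, south 4
  cycle 2: PE[1][0] → acc 12, east 12, south 2
  cycle 2: PE[1][1] → acc 66, east 66, south 5
  cycle 3: PE[0][1] → acc 48, east 48, south 6
  cycle 3: PE[1][0] → acc 18, east 18, south 3
  cycle 3: PE[1][1] → acc 36, east 36, south 4
  cycle 4: PE[0][1] → acc 0, east 0, south 0
  cycle 4: PE[1][0] → acc 0, east 0, south 0
  cycle 4: PE[1][1] → acc 54, east 54, south 6

PE[1][1].acc = 54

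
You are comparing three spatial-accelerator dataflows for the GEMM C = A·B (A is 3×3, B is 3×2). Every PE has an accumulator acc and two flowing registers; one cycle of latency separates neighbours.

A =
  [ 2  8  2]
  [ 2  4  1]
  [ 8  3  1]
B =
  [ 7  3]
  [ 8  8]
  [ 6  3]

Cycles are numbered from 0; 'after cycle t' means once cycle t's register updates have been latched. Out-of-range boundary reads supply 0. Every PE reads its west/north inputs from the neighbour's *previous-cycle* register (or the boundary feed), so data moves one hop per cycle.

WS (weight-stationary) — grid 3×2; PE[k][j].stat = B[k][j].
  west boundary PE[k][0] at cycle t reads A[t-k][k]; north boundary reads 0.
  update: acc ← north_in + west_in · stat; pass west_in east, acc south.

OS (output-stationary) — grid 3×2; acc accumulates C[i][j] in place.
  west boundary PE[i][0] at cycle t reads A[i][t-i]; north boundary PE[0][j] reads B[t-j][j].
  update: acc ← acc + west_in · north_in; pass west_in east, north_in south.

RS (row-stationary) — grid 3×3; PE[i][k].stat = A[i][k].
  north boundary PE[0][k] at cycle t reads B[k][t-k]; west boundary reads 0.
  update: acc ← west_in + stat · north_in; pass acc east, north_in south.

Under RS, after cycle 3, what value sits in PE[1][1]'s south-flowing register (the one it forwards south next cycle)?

RS on a 3×3 grid — tracing PE[1][1] and its feeders:
  0: (0,1).acc=0  regs=<0,0>
  0: (1,0).acc=0  regs=<0,0>
  0: (1,1).acc=0  regs=<0,0>
  1: (0,1).acc=78  regs=<78,8>
  1: (1,0).acc=14  regs=<14,7>
  1: (1,1).acc=0  regs=<0,0>
  2: (0,1).acc=70  regs=<70,8>
  2: (1,0).acc=6  regs=<6,3>
  2: (1,1).acc=46  regs=<46,8>
  3: (0,1).acc=0  regs=<0,0>
  3: (1,0).acc=0  regs=<0,0>
  3: (1,1).acc=38  regs=<38,8>

register = 8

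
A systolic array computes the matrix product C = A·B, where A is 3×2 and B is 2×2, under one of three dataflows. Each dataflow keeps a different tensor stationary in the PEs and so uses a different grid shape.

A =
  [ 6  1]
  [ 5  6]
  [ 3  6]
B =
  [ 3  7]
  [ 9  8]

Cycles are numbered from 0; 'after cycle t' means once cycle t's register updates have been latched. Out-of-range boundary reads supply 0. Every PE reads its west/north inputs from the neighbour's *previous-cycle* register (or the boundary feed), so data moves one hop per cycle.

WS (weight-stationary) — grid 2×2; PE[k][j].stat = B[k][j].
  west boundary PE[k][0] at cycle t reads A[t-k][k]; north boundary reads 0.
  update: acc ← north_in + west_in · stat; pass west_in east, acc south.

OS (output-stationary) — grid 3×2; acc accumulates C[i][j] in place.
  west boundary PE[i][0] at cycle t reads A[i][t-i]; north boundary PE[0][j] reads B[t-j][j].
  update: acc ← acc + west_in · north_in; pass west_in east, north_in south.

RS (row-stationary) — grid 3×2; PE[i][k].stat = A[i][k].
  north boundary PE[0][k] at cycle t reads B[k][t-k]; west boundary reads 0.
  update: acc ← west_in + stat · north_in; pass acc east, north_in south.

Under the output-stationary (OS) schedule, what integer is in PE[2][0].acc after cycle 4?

Tracing OS — 3×2 array, target PE[2][0]:
  t=0 PE[1][0]: acc=0 h=0 v=0
  t=0 PE[2][0]: acc=0 h=0 v=0
  t=1 PE[1][0]: acc=15 h=5 v=3
  t=1 PE[2][0]: acc=0 h=0 v=0
  t=2 PE[1][0]: acc=69 h=6 v=9
  t=2 PE[2][0]: acc=9 h=3 v=3
  t=3 PE[1][0]: acc=69 h=0 v=0
  t=3 PE[2][0]: acc=63 h=6 v=9
  t=4 PE[1][0]: acc=69 h=0 v=0
  t=4 PE[2][0]: acc=63 h=0 v=0

PE[2][0].acc = 63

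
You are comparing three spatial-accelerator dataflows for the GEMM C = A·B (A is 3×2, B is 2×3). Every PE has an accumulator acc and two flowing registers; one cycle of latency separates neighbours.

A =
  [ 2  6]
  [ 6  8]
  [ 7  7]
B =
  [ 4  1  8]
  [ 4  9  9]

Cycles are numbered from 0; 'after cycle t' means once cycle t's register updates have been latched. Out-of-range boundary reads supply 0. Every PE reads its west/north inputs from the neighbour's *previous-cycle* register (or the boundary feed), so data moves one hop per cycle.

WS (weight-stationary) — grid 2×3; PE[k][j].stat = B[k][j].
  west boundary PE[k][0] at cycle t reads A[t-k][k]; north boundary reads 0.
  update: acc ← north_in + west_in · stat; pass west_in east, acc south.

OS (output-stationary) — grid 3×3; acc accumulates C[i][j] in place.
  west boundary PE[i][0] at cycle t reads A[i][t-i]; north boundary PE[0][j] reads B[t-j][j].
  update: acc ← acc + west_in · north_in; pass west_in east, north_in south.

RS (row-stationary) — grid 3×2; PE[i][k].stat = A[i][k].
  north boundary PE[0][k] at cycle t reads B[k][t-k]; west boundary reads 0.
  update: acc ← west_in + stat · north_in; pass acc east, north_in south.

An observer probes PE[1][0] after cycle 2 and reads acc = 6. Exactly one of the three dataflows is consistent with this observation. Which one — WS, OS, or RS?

— WS: 2×3; PE[1][0] trace:
  0: (1,0).acc=0  regs=<0,0>
  1: (1,0).acc=32  regs=<6,32>
  2: (1,0).acc=56  regs=<8,56>
— OS: 3×3; PE[1][0] trace:
  0: (1,0).acc=0  regs=<0,0>
  1: (1,0).acc=24  regs=<6,4>
  2: (1,0).acc=56  regs=<8,4>
— RS: 3×2; PE[1][0] trace:
  0: (1,0).acc=0  regs=<0,0>
  1: (1,0).acc=24  regs=<24,4>
  2: (1,0).acc=6  regs=<6,1>

dataflow = RS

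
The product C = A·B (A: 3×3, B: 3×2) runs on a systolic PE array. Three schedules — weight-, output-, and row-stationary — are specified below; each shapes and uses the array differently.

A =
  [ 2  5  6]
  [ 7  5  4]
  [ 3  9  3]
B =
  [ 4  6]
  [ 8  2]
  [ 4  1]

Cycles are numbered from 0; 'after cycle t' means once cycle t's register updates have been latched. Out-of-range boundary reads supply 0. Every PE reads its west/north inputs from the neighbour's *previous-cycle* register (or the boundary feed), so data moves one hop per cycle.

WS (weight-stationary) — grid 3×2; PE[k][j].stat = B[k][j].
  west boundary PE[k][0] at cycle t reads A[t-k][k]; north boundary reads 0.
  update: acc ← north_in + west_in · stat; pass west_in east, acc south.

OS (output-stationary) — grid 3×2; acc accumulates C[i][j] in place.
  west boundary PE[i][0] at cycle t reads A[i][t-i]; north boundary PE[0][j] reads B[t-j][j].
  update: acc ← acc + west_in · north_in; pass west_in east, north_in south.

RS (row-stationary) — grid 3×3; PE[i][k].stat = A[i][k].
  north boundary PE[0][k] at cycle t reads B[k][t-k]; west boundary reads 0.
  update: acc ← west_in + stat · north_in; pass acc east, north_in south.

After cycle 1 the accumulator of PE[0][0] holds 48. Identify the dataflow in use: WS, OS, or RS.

dataflow = OS

— WS: 3×2; PE[0][0] trace:
  t=0 PE[0][0]: acc=8 h=2 v=8
  t=1 PE[0][0]: acc=28 h=7 v=28
— OS: 3×2; PE[0][0] trace:
  t=0 PE[0][0]: acc=8 h=2 v=4
  t=1 PE[0][0]: acc=48 h=5 v=8
— RS: 3×3; PE[0][0] trace:
  t=0 PE[0][0]: acc=8 h=8 v=4
  t=1 PE[0][0]: acc=12 h=12 v=6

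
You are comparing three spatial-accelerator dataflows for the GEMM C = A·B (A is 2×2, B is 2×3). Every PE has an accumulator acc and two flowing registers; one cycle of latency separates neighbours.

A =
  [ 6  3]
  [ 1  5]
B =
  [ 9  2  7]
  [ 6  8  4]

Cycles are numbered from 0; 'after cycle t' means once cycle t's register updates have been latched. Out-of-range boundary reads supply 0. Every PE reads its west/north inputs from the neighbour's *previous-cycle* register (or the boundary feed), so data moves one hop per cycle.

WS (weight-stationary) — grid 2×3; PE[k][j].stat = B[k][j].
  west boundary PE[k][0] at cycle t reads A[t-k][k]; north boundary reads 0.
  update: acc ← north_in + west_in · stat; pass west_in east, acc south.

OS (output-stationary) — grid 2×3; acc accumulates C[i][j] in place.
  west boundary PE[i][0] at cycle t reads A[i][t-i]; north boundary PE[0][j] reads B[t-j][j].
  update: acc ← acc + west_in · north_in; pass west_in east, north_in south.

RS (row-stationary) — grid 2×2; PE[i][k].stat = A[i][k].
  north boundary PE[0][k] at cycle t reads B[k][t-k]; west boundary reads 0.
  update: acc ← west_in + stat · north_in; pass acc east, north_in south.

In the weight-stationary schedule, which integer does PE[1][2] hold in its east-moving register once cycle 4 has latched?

Tracing WS — 2×3 array, target PE[1][2]:
  step 0 · PE0,2: acc=0; fwd→0 fwd↓0
  step 0 · PE1,1: acc=0; fwd→0 fwd↓0
  step 0 · PE1,2: acc=0; fwd→0 fwd↓0
  step 1 · PE0,2: acc=0; fwd→0 fwd↓0
  step 1 · PE1,1: acc=0; fwd→0 fwd↓0
  step 1 · PE1,2: acc=0; fwd→0 fwd↓0
  step 2 · PE0,2: acc=42; fwd→6 fwd↓42
  step 2 · PE1,1: acc=36; fwd→3 fwd↓36
  step 2 · PE1,2: acc=0; fwd→0 fwd↓0
  step 3 · PE0,2: acc=7; fwd→1 fwd↓7
  step 3 · PE1,1: acc=42; fwd→5 fwd↓42
  step 3 · PE1,2: acc=54; fwd→3 fwd↓54
  step 4 · PE0,2: acc=0; fwd→0 fwd↓0
  step 4 · PE1,1: acc=0; fwd→0 fwd↓0
  step 4 · PE1,2: acc=27; fwd→5 fwd↓27

register = 5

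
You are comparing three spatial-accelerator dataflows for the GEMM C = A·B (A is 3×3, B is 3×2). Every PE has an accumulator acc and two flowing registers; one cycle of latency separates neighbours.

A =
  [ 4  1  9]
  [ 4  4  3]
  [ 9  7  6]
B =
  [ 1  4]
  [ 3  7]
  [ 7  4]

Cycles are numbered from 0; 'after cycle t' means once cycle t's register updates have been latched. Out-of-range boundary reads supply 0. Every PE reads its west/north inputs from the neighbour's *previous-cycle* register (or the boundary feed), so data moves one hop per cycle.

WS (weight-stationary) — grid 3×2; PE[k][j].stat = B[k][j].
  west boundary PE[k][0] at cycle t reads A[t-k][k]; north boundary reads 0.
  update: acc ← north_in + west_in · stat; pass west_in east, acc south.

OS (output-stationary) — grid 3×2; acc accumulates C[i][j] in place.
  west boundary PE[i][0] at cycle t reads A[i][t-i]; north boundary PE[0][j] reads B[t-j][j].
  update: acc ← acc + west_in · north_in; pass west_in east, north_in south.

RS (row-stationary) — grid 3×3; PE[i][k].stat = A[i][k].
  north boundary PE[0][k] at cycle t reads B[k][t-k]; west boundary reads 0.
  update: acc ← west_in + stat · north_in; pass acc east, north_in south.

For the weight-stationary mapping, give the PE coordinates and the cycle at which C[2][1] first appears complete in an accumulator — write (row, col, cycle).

(row, col, cycle) = (2, 1, 5)

WS — PE[2][1] is where C[2][1] collects:
  [0] (2,1) acc=0 (h:0 v:0)
  [1] (2,1) acc=0 (h:0 v:0)
  [2] (2,1) acc=0 (h:0 v:0)
  [3] (2,1) acc=59 (h:9 v:59)
  [4] (2,1) acc=56 (h:3 v:56)
  [5] (2,1) acc=109 (h:6 v:109)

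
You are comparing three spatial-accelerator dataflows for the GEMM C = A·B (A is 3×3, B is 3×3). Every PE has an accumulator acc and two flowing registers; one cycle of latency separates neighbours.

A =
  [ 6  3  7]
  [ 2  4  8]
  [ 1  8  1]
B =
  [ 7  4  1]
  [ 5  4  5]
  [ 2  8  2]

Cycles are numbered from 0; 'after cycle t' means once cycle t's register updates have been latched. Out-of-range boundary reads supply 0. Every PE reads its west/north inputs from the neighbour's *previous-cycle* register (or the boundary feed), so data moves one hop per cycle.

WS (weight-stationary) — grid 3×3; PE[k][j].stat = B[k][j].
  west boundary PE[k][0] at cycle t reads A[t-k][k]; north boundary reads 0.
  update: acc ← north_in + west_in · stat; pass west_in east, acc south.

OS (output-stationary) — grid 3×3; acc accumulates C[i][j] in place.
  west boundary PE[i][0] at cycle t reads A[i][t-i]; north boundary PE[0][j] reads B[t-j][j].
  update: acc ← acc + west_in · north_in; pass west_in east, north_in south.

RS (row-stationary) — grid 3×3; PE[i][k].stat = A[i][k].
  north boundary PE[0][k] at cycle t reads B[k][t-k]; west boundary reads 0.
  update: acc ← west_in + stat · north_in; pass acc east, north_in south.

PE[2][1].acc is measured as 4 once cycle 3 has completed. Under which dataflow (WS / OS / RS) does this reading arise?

WS (3×3 grid), PE[2][1]:
  t=0 PE[2][1]: acc=0 h=0 v=0
  t=1 PE[2][1]: acc=0 h=0 v=0
  t=2 PE[2][1]: acc=0 h=0 v=0
  t=3 PE[2][1]: acc=92 h=7 v=92
OS (3×3 grid), PE[2][1]:
  t=0 PE[2][1]: acc=0 h=0 v=0
  t=1 PE[2][1]: acc=0 h=0 v=0
  t=2 PE[2][1]: acc=0 h=0 v=0
  t=3 PE[2][1]: acc=4 h=1 v=4
RS (3×3 grid), PE[2][1]:
  t=0 PE[2][1]: acc=0 h=0 v=0
  t=1 PE[2][1]: acc=0 h=0 v=0
  t=2 PE[2][1]: acc=0 h=0 v=0
  t=3 PE[2][1]: acc=47 h=47 v=5

dataflow = OS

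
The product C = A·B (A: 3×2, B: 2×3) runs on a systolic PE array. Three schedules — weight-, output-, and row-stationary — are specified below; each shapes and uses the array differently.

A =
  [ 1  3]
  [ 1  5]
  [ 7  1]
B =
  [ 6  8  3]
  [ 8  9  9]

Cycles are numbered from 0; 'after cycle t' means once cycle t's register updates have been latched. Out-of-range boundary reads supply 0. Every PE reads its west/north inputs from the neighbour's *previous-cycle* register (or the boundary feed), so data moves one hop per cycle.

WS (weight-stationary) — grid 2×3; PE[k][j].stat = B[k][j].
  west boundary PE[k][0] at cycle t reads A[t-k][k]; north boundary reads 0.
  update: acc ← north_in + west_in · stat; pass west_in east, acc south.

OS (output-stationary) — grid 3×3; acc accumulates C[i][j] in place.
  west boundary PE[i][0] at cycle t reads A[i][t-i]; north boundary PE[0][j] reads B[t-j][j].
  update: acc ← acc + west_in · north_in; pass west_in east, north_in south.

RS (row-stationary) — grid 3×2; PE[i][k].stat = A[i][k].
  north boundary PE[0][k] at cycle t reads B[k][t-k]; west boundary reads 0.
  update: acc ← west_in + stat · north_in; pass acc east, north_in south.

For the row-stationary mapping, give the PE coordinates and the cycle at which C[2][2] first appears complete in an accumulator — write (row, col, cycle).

Under RS, C[2][2] lands at PE[2][1]:
  c0 r2c1: 0 / 0 / 0
  c1 r2c1: 0 / 0 / 0
  c2 r2c1: 0 / 0 / 0
  c3 r2c1: 50 / 50 / 8
  c4 r2c1: 65 / 65 / 9
  c5 r2c1: 30 / 30 / 9

(row, col, cycle) = (2, 1, 5)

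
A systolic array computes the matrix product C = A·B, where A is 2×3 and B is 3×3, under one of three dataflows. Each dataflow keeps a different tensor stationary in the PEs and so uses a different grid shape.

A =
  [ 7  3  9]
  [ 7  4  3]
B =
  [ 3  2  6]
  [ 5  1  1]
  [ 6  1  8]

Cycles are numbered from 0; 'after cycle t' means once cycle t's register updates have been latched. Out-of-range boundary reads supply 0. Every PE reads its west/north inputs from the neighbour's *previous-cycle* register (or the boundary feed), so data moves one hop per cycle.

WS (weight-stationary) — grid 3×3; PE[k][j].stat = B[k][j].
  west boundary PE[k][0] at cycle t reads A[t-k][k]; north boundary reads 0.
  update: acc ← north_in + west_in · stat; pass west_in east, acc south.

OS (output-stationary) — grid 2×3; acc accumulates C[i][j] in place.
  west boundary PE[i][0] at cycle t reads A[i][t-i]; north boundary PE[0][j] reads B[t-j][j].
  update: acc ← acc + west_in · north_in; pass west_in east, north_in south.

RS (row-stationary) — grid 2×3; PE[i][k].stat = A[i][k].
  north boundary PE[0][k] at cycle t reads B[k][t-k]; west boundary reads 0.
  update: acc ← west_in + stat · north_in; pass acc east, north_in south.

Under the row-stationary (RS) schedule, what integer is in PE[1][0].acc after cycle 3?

RS (2×3). Following PE[1][0] plus its west/north inputs:
  after 0 — PE[0][0] acc=21, pass-E 21, pass-S 3
  after 0 — PE[1][0] acc=0, pass-E 0, pass-S 0
  after 1 — PE[0][0] acc=14, pass-E 14, pass-S 2
  after 1 — PE[1][0] acc=21, pass-E 21, pass-S 3
  after 2 — PE[0][0] acc=42, pass-E 42, pass-S 6
  after 2 — PE[1][0] acc=14, pass-E 14, pass-S 2
  after 3 — PE[0][0] acc=0, pass-E 0, pass-S 0
  after 3 — PE[1][0] acc=42, pass-E 42, pass-S 6

PE[1][0].acc = 42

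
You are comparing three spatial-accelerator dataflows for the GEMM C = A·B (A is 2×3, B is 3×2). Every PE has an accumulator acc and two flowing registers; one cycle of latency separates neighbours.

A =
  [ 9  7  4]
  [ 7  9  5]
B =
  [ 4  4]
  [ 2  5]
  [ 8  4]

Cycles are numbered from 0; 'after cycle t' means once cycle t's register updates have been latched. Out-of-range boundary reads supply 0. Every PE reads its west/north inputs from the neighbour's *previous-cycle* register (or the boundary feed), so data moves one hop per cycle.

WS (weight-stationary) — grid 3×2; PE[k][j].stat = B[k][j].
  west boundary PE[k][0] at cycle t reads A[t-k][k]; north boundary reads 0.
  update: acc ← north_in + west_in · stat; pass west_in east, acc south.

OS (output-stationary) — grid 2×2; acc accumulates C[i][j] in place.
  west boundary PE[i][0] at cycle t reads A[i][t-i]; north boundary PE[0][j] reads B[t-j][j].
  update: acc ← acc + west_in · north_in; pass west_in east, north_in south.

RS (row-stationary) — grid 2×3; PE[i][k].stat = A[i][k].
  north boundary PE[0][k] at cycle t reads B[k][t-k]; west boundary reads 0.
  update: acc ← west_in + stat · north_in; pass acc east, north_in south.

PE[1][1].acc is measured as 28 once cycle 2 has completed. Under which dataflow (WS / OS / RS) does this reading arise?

— WS: 3×2; PE[1][1] trace:
  step 0 · PE1,1: acc=0; fwd→0 fwd↓0
  step 1 · PE1,1: acc=0; fwd→0 fwd↓0
  step 2 · PE1,1: acc=71; fwd→7 fwd↓71
— OS: 2×2; PE[1][1] trace:
  step 0 · PE1,1: acc=0; fwd→0 fwd↓0
  step 1 · PE1,1: acc=0; fwd→0 fwd↓0
  step 2 · PE1,1: acc=28; fwd→7 fwd↓4
— RS: 2×3; PE[1][1] trace:
  step 0 · PE1,1: acc=0; fwd→0 fwd↓0
  step 1 · PE1,1: acc=0; fwd→0 fwd↓0
  step 2 · PE1,1: acc=46; fwd→46 fwd↓2

dataflow = OS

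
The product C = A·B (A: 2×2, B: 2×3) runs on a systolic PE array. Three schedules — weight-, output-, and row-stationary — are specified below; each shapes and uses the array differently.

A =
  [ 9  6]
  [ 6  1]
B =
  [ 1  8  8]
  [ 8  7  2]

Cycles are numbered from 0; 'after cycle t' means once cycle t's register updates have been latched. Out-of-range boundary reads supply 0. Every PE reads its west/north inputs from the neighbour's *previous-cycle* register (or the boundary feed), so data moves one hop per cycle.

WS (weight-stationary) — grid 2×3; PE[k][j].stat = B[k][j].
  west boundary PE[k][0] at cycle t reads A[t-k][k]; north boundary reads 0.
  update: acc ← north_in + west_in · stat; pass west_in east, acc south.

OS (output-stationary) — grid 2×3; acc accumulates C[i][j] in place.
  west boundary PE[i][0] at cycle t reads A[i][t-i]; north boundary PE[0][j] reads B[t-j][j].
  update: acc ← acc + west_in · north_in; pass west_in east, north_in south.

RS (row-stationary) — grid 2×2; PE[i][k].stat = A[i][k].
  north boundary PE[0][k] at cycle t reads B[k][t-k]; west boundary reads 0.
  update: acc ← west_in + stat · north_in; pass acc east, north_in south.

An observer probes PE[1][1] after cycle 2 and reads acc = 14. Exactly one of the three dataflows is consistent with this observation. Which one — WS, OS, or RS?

— WS: 2×3; PE[1][1] trace:
  [0] (1,1) acc=0 (h:0 v:0)
  [1] (1,1) acc=0 (h:0 v:0)
  [2] (1,1) acc=114 (h:6 v:114)
— OS: 2×3; PE[1][1] trace:
  [0] (1,1) acc=0 (h:0 v:0)
  [1] (1,1) acc=0 (h:0 v:0)
  [2] (1,1) acc=48 (h:6 v:8)
— RS: 2×2; PE[1][1] trace:
  [0] (1,1) acc=0 (h:0 v:0)
  [1] (1,1) acc=0 (h:0 v:0)
  [2] (1,1) acc=14 (h:14 v:8)

dataflow = RS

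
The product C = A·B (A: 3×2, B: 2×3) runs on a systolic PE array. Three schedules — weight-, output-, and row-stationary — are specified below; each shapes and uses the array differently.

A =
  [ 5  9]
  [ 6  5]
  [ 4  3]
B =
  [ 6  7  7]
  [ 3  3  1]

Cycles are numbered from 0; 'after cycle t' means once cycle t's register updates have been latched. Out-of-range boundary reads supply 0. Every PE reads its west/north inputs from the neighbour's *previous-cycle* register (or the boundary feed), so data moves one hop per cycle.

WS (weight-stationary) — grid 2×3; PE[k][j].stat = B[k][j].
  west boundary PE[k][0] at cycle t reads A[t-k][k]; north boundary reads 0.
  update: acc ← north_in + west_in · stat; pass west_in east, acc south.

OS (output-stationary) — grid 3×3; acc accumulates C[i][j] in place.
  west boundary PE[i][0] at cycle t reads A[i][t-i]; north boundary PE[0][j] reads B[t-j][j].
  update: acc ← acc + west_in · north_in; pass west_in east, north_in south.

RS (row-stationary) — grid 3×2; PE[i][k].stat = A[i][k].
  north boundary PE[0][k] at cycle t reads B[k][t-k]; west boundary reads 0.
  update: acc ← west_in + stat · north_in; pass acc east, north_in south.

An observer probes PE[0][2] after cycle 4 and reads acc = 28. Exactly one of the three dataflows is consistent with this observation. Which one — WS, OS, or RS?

dataflow = WS

WS [2×3] PE[0][2] across cycles:
  0: (0,2).acc=0  regs=<0,0>
  1: (0,2).acc=0  regs=<0,0>
  2: (0,2).acc=35  regs=<5,35>
  3: (0,2).acc=42  regs=<6,42>
  4: (0,2).acc=28  regs=<4,28>
OS [3×3] PE[0][2] across cycles:
  0: (0,2).acc=0  regs=<0,0>
  1: (0,2).acc=0  regs=<0,0>
  2: (0,2).acc=35  regs=<5,7>
  3: (0,2).acc=44  regs=<9,1>
  4: (0,2).acc=44  regs=<0,0>
RS (3×2): PE[0][2] does not exist.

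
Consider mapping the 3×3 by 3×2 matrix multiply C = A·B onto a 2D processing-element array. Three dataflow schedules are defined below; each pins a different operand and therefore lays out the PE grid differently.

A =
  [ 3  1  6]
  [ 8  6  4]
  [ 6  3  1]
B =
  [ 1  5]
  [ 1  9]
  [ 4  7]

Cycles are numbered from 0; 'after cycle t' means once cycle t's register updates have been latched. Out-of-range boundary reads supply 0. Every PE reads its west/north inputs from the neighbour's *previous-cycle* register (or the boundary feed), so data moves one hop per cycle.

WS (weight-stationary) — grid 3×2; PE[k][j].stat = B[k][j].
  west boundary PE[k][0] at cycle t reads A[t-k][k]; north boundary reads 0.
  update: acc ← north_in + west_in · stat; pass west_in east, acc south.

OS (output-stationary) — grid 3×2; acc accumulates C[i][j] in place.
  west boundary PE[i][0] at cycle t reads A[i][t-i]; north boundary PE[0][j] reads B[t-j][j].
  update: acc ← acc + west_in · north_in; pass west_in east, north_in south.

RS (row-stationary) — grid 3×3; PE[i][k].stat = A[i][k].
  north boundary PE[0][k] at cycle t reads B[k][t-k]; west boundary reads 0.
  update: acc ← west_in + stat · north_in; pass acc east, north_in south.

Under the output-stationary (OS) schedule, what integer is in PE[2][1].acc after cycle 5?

OS (3×2). Following PE[2][1] plus its west/north inputs:
  0: (1,1).acc=0  regs=<0,0>
  0: (2,0).acc=0  regs=<0,0>
  0: (2,1).acc=0  regs=<0,0>
  1: (1,1).acc=0  regs=<0,0>
  1: (2,0).acc=0  regs=<0,0>
  1: (2,1).acc=0  regs=<0,0>
  2: (1,1).acc=40  regs=<8,5>
  2: (2,0).acc=6  regs=<6,1>
  2: (2,1).acc=0  regs=<0,0>
  3: (1,1).acc=94  regs=<6,9>
  3: (2,0).acc=9  regs=<3,1>
  3: (2,1).acc=30  regs=<6,5>
  4: (1,1).acc=122  regs=<4,7>
  4: (2,0).acc=13  regs=<1,4>
  4: (2,1).acc=57  regs=<3,9>
  5: (1,1).acc=122  regs=<0,0>
  5: (2,0).acc=13  regs=<0,0>
  5: (2,1).acc=64  regs=<1,7>

PE[2][1].acc = 64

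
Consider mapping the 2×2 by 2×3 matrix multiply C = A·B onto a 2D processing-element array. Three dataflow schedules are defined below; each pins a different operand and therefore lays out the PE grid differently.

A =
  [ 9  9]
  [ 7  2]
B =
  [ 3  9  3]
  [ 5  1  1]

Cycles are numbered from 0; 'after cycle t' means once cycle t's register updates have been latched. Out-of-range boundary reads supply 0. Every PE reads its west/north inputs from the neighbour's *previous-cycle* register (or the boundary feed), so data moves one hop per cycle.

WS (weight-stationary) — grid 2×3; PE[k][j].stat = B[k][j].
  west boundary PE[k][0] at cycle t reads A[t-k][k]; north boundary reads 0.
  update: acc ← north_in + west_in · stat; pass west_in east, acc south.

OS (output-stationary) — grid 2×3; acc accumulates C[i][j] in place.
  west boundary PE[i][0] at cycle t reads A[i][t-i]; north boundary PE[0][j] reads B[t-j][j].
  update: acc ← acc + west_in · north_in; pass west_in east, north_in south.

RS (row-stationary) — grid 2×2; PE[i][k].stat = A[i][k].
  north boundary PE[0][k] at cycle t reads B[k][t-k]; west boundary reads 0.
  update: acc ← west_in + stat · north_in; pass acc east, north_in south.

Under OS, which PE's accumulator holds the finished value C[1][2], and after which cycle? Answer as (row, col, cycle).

OS — PE[1][2] is where C[1][2] collects:
  t=0 PE[1][2]: acc=0 h=0 v=0
  t=1 PE[1][2]: acc=0 h=0 v=0
  t=2 PE[1][2]: acc=0 h=0 v=0
  t=3 PE[1][2]: acc=21 h=7 v=3
  t=4 PE[1][2]: acc=23 h=2 v=1

(row, col, cycle) = (1, 2, 4)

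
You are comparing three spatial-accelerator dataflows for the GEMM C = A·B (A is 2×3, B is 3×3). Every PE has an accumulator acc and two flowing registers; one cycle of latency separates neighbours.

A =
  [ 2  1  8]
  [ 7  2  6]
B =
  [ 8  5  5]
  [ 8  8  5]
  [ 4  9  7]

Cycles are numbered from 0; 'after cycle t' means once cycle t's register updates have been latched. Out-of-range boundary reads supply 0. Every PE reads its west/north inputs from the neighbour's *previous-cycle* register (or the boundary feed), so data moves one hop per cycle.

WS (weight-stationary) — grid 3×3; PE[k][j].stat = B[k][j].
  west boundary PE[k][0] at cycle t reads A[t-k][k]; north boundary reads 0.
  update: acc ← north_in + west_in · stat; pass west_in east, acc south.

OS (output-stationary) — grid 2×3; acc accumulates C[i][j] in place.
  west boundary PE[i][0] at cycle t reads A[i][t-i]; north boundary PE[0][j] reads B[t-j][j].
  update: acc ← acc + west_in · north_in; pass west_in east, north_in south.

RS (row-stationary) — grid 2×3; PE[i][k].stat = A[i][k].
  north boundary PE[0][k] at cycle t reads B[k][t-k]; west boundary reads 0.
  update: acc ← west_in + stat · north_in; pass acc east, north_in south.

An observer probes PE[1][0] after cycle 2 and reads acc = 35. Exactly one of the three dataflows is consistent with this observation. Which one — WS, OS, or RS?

dataflow = RS

WS [3×3] PE[1][0] across cycles:
  after 0 — PE[1][0] acc=0, pass-E 0, pass-S 0
  after 1 — PE[1][0] acc=24, pass-E 1, pass-S 24
  after 2 — PE[1][0] acc=72, pass-E 2, pass-S 72
OS [2×3] PE[1][0] across cycles:
  after 0 — PE[1][0] acc=0, pass-E 0, pass-S 0
  after 1 — PE[1][0] acc=56, pass-E 7, pass-S 8
  after 2 — PE[1][0] acc=72, pass-E 2, pass-S 8
RS [2×3] PE[1][0] across cycles:
  after 0 — PE[1][0] acc=0, pass-E 0, pass-S 0
  after 1 — PE[1][0] acc=56, pass-E 56, pass-S 8
  after 2 — PE[1][0] acc=35, pass-E 35, pass-S 5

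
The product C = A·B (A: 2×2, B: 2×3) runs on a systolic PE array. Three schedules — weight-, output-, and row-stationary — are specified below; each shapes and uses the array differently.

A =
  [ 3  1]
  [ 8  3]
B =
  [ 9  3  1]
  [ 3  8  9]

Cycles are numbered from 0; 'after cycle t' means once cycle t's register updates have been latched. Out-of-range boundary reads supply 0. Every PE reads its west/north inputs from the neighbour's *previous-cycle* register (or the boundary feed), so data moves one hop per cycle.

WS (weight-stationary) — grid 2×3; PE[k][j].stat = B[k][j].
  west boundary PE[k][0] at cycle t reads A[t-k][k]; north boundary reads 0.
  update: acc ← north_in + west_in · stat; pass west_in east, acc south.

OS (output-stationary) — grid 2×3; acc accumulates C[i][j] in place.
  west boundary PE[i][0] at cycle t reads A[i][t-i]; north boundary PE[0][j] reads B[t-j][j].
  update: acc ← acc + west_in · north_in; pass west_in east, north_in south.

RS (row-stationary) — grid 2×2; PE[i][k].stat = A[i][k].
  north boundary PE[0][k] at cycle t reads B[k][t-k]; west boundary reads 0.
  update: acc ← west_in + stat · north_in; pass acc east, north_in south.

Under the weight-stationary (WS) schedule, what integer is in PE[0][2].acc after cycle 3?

PE[0][2].acc = 8

WS (2×3). Following PE[0][2] plus its west/north inputs:
  [0] (0,1) acc=0 (h:0 v:0)
  [0] (0,2) acc=0 (h:0 v:0)
  [1] (0,1) acc=9 (h:3 v:9)
  [1] (0,2) acc=0 (h:0 v:0)
  [2] (0,1) acc=24 (h:8 v:24)
  [2] (0,2) acc=3 (h:3 v:3)
  [3] (0,1) acc=0 (h:0 v:0)
  [3] (0,2) acc=8 (h:8 v:8)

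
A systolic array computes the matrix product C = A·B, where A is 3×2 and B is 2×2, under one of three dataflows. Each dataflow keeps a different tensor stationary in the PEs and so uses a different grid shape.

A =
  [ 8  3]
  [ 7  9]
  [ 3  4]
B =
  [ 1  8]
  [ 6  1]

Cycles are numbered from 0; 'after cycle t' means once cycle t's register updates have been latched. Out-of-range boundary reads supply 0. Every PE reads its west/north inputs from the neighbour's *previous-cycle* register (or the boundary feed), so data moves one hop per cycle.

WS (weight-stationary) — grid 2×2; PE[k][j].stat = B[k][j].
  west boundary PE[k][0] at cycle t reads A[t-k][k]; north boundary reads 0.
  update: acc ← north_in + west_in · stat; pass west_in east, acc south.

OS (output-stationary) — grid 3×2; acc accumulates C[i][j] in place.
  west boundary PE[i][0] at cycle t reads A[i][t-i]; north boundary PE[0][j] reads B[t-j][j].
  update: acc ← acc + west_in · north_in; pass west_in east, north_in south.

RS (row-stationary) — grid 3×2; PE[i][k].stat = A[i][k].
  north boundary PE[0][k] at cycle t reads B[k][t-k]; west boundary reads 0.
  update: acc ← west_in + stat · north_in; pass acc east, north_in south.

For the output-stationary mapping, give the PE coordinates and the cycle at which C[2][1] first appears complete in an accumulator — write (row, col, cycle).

OS: C[2][1] accumulates in PE[2][1]:
  @0  [2,1]  acc 0  |  →0  ↓0
  @1  [2,1]  acc 0  |  →0  ↓0
  @2  [2,1]  acc 0  |  →0  ↓0
  @3  [2,1]  acc 24  |  →3  ↓8
  @4  [2,1]  acc 28  |  →4  ↓1

(row, col, cycle) = (2, 1, 4)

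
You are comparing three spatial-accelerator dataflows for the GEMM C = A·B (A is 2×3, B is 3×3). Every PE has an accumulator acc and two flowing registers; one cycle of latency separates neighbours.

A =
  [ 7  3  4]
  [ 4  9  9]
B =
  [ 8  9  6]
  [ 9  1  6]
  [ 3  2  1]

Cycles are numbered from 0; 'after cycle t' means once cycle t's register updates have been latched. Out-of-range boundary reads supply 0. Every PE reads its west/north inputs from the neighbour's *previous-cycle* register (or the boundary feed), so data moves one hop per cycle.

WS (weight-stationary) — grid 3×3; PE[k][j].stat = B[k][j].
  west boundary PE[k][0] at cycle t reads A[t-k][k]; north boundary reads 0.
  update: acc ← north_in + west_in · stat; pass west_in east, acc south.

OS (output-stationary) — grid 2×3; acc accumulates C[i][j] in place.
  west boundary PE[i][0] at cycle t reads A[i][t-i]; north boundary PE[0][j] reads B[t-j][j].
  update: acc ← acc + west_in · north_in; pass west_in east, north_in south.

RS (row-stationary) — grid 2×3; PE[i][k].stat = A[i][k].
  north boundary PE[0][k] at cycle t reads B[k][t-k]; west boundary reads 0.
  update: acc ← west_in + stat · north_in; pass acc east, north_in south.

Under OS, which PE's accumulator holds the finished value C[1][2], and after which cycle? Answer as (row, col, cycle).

OS — PE[1][2] is where C[1][2] collects:
  t=0 PE[1][2]: acc=0 h=0 v=0
  t=1 PE[1][2]: acc=0 h=0 v=0
  t=2 PE[1][2]: acc=0 h=0 v=0
  t=3 PE[1][2]: acc=24 h=4 v=6
  t=4 PE[1][2]: acc=78 h=9 v=6
  t=5 PE[1][2]: acc=87 h=9 v=1

(row, col, cycle) = (1, 2, 5)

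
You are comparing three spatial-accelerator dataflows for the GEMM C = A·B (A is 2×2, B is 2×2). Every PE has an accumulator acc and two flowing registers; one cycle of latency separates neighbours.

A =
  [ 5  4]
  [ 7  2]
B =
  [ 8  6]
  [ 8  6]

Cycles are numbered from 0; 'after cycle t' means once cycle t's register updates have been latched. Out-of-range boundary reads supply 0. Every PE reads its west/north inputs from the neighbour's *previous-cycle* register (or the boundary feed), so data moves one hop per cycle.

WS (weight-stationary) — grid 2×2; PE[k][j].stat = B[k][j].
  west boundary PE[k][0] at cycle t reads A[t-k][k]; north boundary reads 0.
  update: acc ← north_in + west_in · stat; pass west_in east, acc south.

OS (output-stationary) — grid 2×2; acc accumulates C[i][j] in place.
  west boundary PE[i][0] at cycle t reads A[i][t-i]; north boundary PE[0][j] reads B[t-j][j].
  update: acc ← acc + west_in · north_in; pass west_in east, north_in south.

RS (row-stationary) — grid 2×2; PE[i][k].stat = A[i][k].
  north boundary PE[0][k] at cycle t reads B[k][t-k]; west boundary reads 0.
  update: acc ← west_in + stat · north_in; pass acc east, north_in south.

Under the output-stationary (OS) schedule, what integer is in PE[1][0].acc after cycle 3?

PE[1][0].acc = 72

Tracing OS — 2×2 array, target PE[1][0]:
  c0 r0c0: 40 / 5 / 8
  c0 r1c0: 0 / 0 / 0
  c1 r0c0: 72 / 4 / 8
  c1 r1c0: 56 / 7 / 8
  c2 r0c0: 72 / 0 / 0
  c2 r1c0: 72 / 2 / 8
  c3 r0c0: 72 / 0 / 0
  c3 r1c0: 72 / 0 / 0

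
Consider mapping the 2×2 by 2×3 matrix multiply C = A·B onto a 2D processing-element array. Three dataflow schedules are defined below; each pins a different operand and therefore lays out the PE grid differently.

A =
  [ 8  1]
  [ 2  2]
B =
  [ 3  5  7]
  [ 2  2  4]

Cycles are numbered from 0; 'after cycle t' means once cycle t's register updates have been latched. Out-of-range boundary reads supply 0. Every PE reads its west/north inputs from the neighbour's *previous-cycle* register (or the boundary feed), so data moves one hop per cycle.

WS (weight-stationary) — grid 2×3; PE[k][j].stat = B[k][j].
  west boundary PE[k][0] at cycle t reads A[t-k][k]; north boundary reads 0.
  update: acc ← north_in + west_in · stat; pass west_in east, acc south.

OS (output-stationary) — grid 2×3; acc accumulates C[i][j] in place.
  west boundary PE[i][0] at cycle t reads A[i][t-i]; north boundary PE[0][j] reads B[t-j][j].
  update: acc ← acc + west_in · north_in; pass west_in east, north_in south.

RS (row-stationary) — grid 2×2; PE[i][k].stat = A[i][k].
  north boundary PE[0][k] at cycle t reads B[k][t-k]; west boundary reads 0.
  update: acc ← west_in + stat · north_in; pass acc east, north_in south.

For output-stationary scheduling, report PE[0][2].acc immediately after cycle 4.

PE[0][2].acc = 60

Tracing OS — 2×3 array, target PE[0][2]:
  cycle 0: PE[0][1] → acc 0, east 0, south 0
  cycle 0: PE[0][2] → acc 0, east 0, south 0
  cycle 1: PE[0][1] → acc 40, east 8, south 5
  cycle 1: PE[0][2] → acc 0, east 0, south 0
  cycle 2: PE[0][1] → acc 42, east 1, south 2
  cycle 2: PE[0][2] → acc 56, east 8, south 7
  cycle 3: PE[0][1] → acc 42, east 0, south 0
  cycle 3: PE[0][2] → acc 60, east 1, south 4
  cycle 4: PE[0][1] → acc 42, east 0, south 0
  cycle 4: PE[0][2] → acc 60, east 0, south 0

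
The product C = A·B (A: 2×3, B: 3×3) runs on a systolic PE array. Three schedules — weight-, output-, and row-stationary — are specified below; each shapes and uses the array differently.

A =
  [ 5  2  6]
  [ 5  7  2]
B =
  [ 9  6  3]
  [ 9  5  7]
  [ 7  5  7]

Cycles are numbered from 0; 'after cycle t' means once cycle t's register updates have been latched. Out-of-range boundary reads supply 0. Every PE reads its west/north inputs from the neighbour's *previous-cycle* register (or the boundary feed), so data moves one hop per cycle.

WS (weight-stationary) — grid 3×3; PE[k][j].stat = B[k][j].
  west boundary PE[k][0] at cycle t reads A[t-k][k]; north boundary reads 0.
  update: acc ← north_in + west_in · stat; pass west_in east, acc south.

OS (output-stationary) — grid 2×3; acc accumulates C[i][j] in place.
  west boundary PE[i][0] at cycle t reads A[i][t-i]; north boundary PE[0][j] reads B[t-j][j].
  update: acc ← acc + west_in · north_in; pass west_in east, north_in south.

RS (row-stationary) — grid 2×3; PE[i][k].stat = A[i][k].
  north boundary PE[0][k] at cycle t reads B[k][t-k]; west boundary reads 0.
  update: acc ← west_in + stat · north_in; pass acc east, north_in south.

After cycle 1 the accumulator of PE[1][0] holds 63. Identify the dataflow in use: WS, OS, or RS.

WS [3×3] PE[1][0] across cycles:
  cycle 0: PE[1][0] → acc 0, east 0, south 0
  cycle 1: PE[1][0] → acc 63, east 2, south 63
OS [2×3] PE[1][0] across cycles:
  cycle 0: PE[1][0] → acc 0, east 0, south 0
  cycle 1: PE[1][0] → acc 45, east 5, south 9
RS [2×3] PE[1][0] across cycles:
  cycle 0: PE[1][0] → acc 0, east 0, south 0
  cycle 1: PE[1][0] → acc 45, east 45, south 9

dataflow = WS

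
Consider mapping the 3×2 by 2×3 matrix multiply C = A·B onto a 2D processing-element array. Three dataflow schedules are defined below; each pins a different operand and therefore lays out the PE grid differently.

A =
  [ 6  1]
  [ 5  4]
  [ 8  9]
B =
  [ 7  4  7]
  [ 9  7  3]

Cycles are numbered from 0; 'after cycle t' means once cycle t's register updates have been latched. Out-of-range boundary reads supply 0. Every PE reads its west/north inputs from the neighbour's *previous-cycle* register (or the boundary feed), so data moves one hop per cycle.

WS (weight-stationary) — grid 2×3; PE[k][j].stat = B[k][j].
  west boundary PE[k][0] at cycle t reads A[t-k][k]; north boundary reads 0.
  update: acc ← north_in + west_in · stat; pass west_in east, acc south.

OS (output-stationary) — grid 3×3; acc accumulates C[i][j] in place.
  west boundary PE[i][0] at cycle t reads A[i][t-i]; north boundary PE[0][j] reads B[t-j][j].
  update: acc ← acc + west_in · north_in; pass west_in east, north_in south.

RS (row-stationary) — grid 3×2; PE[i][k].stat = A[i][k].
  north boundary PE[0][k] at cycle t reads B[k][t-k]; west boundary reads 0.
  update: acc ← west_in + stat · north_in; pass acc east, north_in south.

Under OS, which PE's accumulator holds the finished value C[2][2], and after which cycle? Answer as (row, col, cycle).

(row, col, cycle) = (2, 2, 5)

OS — PE[2][2] is where C[2][2] collects:
  @0  [2,2]  acc 0  |  →0  ↓0
  @1  [2,2]  acc 0  |  →0  ↓0
  @2  [2,2]  acc 0  |  →0  ↓0
  @3  [2,2]  acc 0  |  →0  ↓0
  @4  [2,2]  acc 56  |  →8  ↓7
  @5  [2,2]  acc 83  |  →9  ↓3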